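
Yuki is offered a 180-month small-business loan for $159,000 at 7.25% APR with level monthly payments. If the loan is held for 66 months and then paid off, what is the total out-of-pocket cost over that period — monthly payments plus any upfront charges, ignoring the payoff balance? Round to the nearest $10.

$95,800

Monthly rate = 7.25%/12 = 0.0060417; payment = 159,000 × 0.0060417 / (1 − (1+0.0060417)^−180) = $1,451.45.
Total outlay = 66 × $1,451.45 = $95,795.70.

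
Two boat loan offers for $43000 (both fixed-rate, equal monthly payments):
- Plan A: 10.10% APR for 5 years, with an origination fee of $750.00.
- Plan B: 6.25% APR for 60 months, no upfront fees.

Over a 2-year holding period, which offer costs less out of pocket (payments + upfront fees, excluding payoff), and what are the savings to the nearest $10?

Plan A: monthly rate = 10.1%/12 = 0.0084167; payment = 43,000 × 0.0084167 / (1 − (1+0.0084167)^−60) = $915.74.
Plan B: monthly rate = 6.25%/12 = 0.0052083; payment = 43,000 × 0.0052083 / (1 − (1+0.0052083)^−60) = $836.32.
Over 24 months: Plan A costs 24 × $915.74 + $750.00 = $22,727.76; Plan B costs 24 × $836.32 = $20,071.68.
Plan B is cheaper by $22,727.76 − $20,071.68 = $2,656.08.

Plan B by $2,660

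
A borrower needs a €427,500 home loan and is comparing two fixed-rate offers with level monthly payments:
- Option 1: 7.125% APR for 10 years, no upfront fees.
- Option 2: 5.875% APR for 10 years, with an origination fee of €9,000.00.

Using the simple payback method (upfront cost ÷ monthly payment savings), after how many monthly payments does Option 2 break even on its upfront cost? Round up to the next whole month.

34 months

Option 1: at 7.125% the monthly rate is 0.0059375, so the payment is 427,500 × 0.0059375 / (1 − 1.0059375^−120) = €4,991.22.
Option 2: monthly rate = 5.875%/12 = 0.0048958; payment = 427,500 × 0.0048958 / (1 − (1+0.0048958)^−120) = €4,719.34.
Monthly savings = €4,991.22 − €4,719.34 = €271.88.
Break-even = €9,000.00 / €271.88 = 33.10 → 34 months.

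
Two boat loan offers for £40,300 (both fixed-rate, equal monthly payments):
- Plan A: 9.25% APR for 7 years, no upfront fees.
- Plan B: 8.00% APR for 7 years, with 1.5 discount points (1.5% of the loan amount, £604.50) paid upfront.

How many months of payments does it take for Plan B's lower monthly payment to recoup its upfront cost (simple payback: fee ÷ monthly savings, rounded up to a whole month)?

24 months

Plan A: monthly rate = 9.25%/12 = 0.0077083; payment = 40,300 × 0.0077083 / (1 − (1+0.0077083)^−84) = £653.51.
Plan B: at 8.00% the monthly rate is 0.0066667, so the payment is 40,300 × 0.0066667 / (1 − 1.0066667^−84) = £628.12.
Monthly savings = £653.51 − £628.12 = £25.39.
Break-even = £604.50 / £25.39 = 23.81 → 24 months.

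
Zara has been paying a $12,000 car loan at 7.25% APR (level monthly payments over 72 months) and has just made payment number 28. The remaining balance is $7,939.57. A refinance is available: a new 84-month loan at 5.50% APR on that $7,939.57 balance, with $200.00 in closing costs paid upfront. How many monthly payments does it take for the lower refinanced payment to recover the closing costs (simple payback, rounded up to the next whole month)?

3 months

Current payment = 12,000 × 7.25%/12 / (1 − (1+0.0060417)^−72) = $206.03.
Refinanced payment = 7,939.57 × 0.0045833 / (1 − (1+0.0045833)^−84) = $114.09.
Monthly savings = $206.03 − $114.09 = $91.94.
Break-even = $200.00 / $91.94 = 2.18 → 3 months.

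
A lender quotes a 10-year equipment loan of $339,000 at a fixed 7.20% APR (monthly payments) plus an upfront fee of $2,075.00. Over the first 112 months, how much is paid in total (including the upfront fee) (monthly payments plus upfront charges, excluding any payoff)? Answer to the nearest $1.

Monthly rate = 7.2%/12 = 0.0060000; payment = 339,000 × 0.0060000 / (1 − (1+0.0060000)^−120) = $3,971.11.
Total outlay = 112 × $3,971.11 + $2,075.00 = $446,839.32.

$446,839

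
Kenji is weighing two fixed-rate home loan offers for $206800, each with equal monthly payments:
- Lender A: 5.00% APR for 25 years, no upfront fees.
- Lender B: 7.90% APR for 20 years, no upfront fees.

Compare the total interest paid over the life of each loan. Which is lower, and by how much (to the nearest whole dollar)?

Lender A by $49,379

Lender A: at 5.00% the monthly rate is 0.0041667, so the payment is 206,800 × 0.0041667 / (1 − 1.0041667^−300) = $1,208.93.
Total interest on Lender A = 300 × $1,208.93 − $206,800 = $155,879.00.
Lender B: at 7.90% the monthly rate is 0.0065833, so the payment is 206,800 × 0.0065833 / (1 − 1.0065833^−240) = $1,716.91.
Total interest on Lender B = 240 × $1,716.91 − $206,800 = $205,258.40.
Lender A is lower by $49,379.40.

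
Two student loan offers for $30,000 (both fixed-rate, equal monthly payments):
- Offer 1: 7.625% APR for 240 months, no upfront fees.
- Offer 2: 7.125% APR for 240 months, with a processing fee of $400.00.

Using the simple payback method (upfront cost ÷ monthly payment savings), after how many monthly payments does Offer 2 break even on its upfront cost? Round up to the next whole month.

Offer 1: monthly rate = 7.625%/12 = 0.0063542; payment = 30,000 × 0.0063542 / (1 − (1+0.0063542)^−240) = $243.98.
Offer 2: at 7.125% the monthly rate is 0.0059375, so the payment is 30,000 × 0.0059375 / (1 − 1.0059375^−240) = $234.85.
Monthly savings = $243.98 − $234.85 = $9.13.
Break-even = $400.00 / $9.13 = 43.81 → 44 months.

44 months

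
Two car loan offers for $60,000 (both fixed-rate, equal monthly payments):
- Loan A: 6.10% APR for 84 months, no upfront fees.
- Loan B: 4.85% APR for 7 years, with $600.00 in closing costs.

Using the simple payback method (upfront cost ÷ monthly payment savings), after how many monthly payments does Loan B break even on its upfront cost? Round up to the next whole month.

Loan A: at 6.10% the monthly rate is 0.0050833, so the payment is 60,000 × 0.0050833 / (1 − 1.0050833^−84) = $879.39.
Loan B: at 4.85% the monthly rate is 0.0040417, so the payment is 60,000 × 0.0040417 / (1 − 1.0040417^−84) = $843.81.
Monthly savings = $879.39 − $843.81 = $35.58.
Break-even = $600.00 / $35.58 = 16.86 → 17 months.

17 months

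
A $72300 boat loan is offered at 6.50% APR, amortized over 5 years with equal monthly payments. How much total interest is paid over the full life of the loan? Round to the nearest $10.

Monthly rate = 6.5%/12 = 0.0054167; payment = 72,300 × 0.0054167 / (1 − (1+0.0054167)^−60) = $1,414.63.
Total paid = 60 × $1,414.63 = $84,877.80; interest = $84,877.80 − $72,300 = $12,577.80.

$12,580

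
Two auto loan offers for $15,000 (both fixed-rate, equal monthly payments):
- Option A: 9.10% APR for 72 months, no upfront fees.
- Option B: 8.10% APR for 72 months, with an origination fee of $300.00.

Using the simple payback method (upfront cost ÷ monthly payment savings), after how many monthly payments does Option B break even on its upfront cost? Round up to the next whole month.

41 months

Option A: at 9.10% the monthly rate is 0.0075833, so the payment is 15,000 × 0.0075833 / (1 − 1.0075833^−72) = $271.13.
Option B: monthly rate = 8.1%/12 = 0.0067500; payment = 15,000 × 0.0067500 / (1 − (1+0.0067500)^−72) = $263.73.
Monthly savings = $271.13 − $263.73 = $7.40.
Break-even = $300.00 / $7.40 = 40.54 → 41 months.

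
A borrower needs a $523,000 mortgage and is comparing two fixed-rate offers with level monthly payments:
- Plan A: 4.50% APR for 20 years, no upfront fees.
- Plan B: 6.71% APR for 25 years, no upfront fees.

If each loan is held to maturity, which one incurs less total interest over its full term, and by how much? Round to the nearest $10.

Plan A: at 4.50% the monthly rate is 0.0037500, so the payment is 523,000 × 0.0037500 / (1 − 1.0037500^−240) = $3,308.76.
Total interest on Plan A = 240 × $3,308.76 − $523,000 = $271,102.40.
Plan B: at 6.71% the monthly rate is 0.0055917, so the payment is 523,000 × 0.0055917 / (1 − 1.0055917^−300) = $3,600.27.
Total interest on Plan B = 300 × $3,600.27 − $523,000 = $557,081.00.
Plan A is lower by $285,978.60.

Plan A by $285,980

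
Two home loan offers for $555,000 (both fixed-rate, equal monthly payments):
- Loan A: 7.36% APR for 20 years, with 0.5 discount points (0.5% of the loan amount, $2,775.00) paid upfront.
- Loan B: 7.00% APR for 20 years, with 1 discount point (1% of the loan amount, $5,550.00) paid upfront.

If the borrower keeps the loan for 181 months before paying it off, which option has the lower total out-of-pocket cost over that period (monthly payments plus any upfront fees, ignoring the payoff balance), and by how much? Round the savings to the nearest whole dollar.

Loan A: at 7.36% the monthly rate is 0.0061333, so the payment is 555,000 × 0.0061333 / (1 − 1.0061333^−240) = $4,423.65.
Loan B: monthly rate = 7%/12 = 0.0058333; payment = 555,000 × 0.0058333 / (1 − (1+0.0058333)^−240) = $4,302.91.
Over 181 months: Loan A costs 181 × $4,423.65 + $2,775.00 = $803,455.65; Loan B costs 181 × $4,302.91 + $5,550.00 = $784,376.71.
Loan B is cheaper by $803,455.65 − $784,376.71 = $19,078.94.

Loan B by $19,079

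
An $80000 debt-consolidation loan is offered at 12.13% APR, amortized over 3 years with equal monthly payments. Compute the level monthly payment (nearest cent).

$2,662.11

At 12.13% the monthly rate is 0.0101083, so the payment is 80,000 × 0.0101083 / (1 − 1.0101083^−36) = $2,662.11.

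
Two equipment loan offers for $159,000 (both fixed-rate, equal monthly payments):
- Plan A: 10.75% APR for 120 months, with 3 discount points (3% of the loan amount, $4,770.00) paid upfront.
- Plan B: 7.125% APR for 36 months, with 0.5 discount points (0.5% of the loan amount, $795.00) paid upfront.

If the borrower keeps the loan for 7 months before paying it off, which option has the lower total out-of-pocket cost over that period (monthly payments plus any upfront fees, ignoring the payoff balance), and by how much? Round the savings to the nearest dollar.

Plan A by $15,280

Plan A: monthly rate = 10.75%/12 = 0.0089583; payment = 159,000 × 0.0089583 / (1 − (1+0.0089583)^−120) = $2,167.79.
Plan B: at 7.125% the monthly rate is 0.0059375, so the payment is 159,000 × 0.0059375 / (1 − 1.0059375^−36) = $4,918.55.
Over 7 months: Plan A costs 7 × $2,167.79 + $4,770.00 = $19,944.53; Plan B costs 7 × $4,918.55 + $795.00 = $35,224.85.
Plan A is cheaper by $35,224.85 − $19,944.53 = $15,280.32.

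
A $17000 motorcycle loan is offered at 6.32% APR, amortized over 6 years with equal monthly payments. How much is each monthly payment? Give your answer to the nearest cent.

At 6.32% the monthly rate is 0.0052667, so the payment is 17,000 × 0.0052667 / (1 − 1.0052667^−72) = $284.31.

$284.31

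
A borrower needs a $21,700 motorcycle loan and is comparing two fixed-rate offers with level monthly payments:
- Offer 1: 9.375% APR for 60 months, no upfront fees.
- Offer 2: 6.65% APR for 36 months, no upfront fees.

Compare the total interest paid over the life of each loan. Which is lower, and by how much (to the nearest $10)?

Offer 1: at 9.375% the monthly rate is 0.0078125, so the payment is 21,700 × 0.0078125 / (1 − 1.0078125^−60) = $454.42.
Total interest on Offer 1 = 60 × $454.42 − $21,700 = $5,565.20.
Offer 2: monthly rate = 6.65%/12 = 0.0055417; payment = 21,700 × 0.0055417 / (1 − (1+0.0055417)^−36) = $666.57.
Total interest on Offer 2 = 36 × $666.57 − $21,700 = $2,296.52.
Offer 2 is lower by $3,268.68.

Offer 2 by $3,270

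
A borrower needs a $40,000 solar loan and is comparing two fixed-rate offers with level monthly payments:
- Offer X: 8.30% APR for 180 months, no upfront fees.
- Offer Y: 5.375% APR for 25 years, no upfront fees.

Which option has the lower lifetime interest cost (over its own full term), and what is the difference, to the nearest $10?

Offer X by $2,740

Offer X: monthly rate = 8.3%/12 = 0.0069167; payment = 40,000 × 0.0069167 / (1 − (1+0.0069167)^−180) = $389.22.
Total interest on Offer X = 180 × $389.22 − $40,000 = $30,059.60.
Offer Y: monthly rate = 5.375%/12 = 0.0044792; payment = 40,000 × 0.0044792 / (1 − (1+0.0044792)^−300) = $242.66.
Total interest on Offer Y = 300 × $242.66 − $40,000 = $32,798.00.
Offer X is lower by $2,738.40.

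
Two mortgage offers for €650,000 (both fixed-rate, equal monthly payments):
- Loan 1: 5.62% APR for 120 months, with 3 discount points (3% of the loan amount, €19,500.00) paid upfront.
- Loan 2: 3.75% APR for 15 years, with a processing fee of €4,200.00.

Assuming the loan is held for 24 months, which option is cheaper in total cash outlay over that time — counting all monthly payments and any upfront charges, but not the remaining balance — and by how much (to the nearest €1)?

Loan 2 by €72,083

Loan 1: monthly rate = 5.62%/12 = 0.0046833; payment = 650,000 × 0.0046833 / (1 − (1+0.0046833)^−120) = €7,092.92.
Loan 2: monthly rate = 3.75%/12 = 0.0031250; payment = 650,000 × 0.0031250 / (1 − (1+0.0031250)^−180) = €4,726.95.
Over 24 months: Loan 1 costs 24 × €7,092.92 + €19,500.00 = €189,730.08; Loan 2 costs 24 × €4,726.95 + €4,200.00 = €117,646.80.
Loan 2 is cheaper by €189,730.08 − €117,646.80 = €72,083.28.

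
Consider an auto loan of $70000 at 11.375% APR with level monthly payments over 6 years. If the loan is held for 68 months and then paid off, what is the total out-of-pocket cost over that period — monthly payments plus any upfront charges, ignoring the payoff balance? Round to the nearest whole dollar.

Monthly rate = 11.375%/12 = 0.0094792; payment = 70,000 × 0.0094792 / (1 − (1+0.0094792)^−72) = $1,345.87.
Total outlay = 68 × $1,345.87 = $91,519.16.

$91,519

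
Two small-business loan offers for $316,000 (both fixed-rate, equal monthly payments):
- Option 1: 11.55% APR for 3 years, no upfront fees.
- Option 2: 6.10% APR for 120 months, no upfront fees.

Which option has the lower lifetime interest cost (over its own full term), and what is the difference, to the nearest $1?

Option 1 by $47,491

Option 1: monthly rate = 11.55%/12 = 0.0096250; payment = 316,000 × 0.0096250 / (1 − (1+0.0096250)^−36) = $10,427.93.
Total interest on Option 1 = 36 × $10,427.93 − $316,000 = $59,405.48.
Option 2: monthly rate = 6.1%/12 = 0.0050833; payment = 316,000 × 0.0050833 / (1 − (1+0.0050833)^−120) = $3,524.14.
Total interest on Option 2 = 120 × $3,524.14 − $316,000 = $106,896.80.
Option 1 is lower by $47,491.32.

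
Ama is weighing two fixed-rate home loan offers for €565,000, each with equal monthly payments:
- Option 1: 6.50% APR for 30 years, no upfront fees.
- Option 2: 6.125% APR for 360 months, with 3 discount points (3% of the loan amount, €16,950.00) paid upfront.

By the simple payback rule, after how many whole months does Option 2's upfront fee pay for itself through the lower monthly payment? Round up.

123 months

Option 1: at 6.50% the monthly rate is 0.0054167, so the payment is 565,000 × 0.0054167 / (1 − 1.0054167^−360) = €3,571.18.
Option 2: monthly rate = 6.125%/12 = 0.0051042; payment = 565,000 × 0.0051042 / (1 − (1+0.0051042)^−360) = €3,433.00.
Monthly savings = €3,571.18 − €3,433.00 = €138.18.
Break-even = €16,950.00 / €138.18 = 122.67 → 123 months.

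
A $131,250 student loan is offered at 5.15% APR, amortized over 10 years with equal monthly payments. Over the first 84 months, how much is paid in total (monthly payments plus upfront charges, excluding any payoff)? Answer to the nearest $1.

Monthly rate = 5.15%/12 = 0.0042917; payment = 131,250 × 0.0042917 / (1 − (1+0.0042917)^−120) = $1,401.75.
Total outlay = 84 × $1,401.75 = $117,747.00.

$117,747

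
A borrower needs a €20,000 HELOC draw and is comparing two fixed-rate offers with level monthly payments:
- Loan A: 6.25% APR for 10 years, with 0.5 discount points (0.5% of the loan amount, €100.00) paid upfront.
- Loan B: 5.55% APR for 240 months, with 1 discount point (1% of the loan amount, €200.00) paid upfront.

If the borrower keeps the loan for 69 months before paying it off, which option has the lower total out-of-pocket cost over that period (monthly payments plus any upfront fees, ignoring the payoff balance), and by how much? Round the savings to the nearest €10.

Loan A: monthly rate = 6.25%/12 = 0.0052083; payment = 20,000 × 0.0052083 / (1 − (1+0.0052083)^−120) = €224.56.
Loan B: at 5.55% the monthly rate is 0.0046250, so the payment is 20,000 × 0.0046250 / (1 − 1.0046250^−240) = €138.14.
Over 69 months: Loan A costs 69 × €224.56 + €100.00 = €15,594.64; Loan B costs 69 × €138.14 + €200.00 = €9,731.66.
Loan B is cheaper by €15,594.64 − €9,731.66 = €5,862.98.

Loan B by €5,860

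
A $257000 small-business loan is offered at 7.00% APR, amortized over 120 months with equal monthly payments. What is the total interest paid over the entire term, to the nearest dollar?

$101,079

At 7.00% the monthly rate is 0.0058333, so the payment is 257,000 × 0.0058333 / (1 − 1.0058333^−120) = $2,983.99.
Total paid = 120 × $2,983.99 = $358,078.80; interest = $358,078.80 − $257,000 = $101,078.80.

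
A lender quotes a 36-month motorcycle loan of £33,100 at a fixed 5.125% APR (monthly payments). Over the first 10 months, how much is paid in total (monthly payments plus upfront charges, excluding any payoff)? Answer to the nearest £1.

At 5.125% the monthly rate is 0.0042708, so the payment is 33,100 × 0.0042708 / (1 − 1.0042708^−36) = £993.90.
Total outlay = 10 × £993.90 = £9,939.00.

£9,939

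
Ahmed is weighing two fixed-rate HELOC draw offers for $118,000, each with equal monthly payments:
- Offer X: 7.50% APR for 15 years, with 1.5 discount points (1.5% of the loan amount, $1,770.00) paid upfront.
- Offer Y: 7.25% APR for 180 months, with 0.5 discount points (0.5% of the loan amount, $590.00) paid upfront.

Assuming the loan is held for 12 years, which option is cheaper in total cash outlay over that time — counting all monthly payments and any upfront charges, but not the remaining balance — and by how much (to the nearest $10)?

Offer Y by $3,580

Offer X: at 7.50% the monthly rate is 0.0062500, so the payment is 118,000 × 0.0062500 / (1 − 1.0062500^−180) = $1,093.87.
Offer Y: at 7.25% the monthly rate is 0.0060417, so the payment is 118,000 × 0.0060417 / (1 − 1.0060417^−180) = $1,077.18.
Over 144 months: Offer X costs 144 × $1,093.87 + $1,770.00 = $159,287.28; Offer Y costs 144 × $1,077.18 + $590.00 = $155,703.92.
Offer Y is cheaper by $159,287.28 − $155,703.92 = $3,583.36.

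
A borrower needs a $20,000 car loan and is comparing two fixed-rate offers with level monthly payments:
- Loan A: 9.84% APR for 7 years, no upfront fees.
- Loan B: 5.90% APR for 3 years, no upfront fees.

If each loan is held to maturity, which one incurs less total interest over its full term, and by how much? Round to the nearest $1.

Loan B by $5,880

Loan A: monthly rate = 9.84%/12 = 0.0082000; payment = 20,000 × 0.0082000 / (1 − (1+0.0082000)^−84) = $330.37.
Total interest on Loan A = 84 × $330.37 − $20,000 = $7,751.08.
Loan B: monthly rate = 5.9%/12 = 0.0049167; payment = 20,000 × 0.0049167 / (1 − (1+0.0049167)^−36) = $607.53.
Total interest on Loan B = 36 × $607.53 − $20,000 = $1,871.08.
Loan B is lower by $5,880.00.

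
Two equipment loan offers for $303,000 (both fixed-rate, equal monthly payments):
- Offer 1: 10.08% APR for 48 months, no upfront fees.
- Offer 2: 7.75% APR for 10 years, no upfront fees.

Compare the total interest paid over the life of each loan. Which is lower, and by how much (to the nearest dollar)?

Offer 1: at 10.08% the monthly rate is 0.0084000, so the payment is 303,000 × 0.0084000 / (1 − 1.0084000^−48) = $7,696.51.
Total interest on Offer 1 = 48 × $7,696.51 − $303,000 = $66,432.48.
Offer 2: monthly rate = 7.75%/12 = 0.0064583; payment = 303,000 × 0.0064583 / (1 − (1+0.0064583)^−120) = $3,636.32.
Total interest on Offer 2 = 120 × $3,636.32 − $303,000 = $133,358.40.
Offer 1 is lower by $66,925.92.

Offer 1 by $66,926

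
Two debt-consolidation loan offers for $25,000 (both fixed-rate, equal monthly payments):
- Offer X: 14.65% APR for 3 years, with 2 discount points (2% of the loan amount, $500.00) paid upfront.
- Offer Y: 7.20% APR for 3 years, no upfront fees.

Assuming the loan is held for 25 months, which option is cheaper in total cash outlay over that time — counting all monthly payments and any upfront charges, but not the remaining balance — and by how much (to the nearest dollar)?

Offer Y by $2,703

Offer X: monthly rate = 14.65%/12 = 0.0122083; payment = 25,000 × 0.0122083 / (1 − (1+0.0122083)^−36) = $862.35.
Offer Y: monthly rate = 7.2%/12 = 0.0060000; payment = 25,000 × 0.0060000 / (1 − (1+0.0060000)^−36) = $774.22.
Over 25 months: Offer X costs 25 × $862.35 + $500.00 = $22,058.75; Offer Y costs 25 × $774.22 = $19,355.50.
Offer Y is cheaper by $22,058.75 − $19,355.50 = $2,703.25.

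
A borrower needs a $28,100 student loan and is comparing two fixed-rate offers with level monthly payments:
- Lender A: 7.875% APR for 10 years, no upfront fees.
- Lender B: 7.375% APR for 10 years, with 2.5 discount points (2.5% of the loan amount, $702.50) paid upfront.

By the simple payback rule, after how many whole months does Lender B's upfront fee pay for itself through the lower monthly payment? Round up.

Lender A: at 7.875% the monthly rate is 0.0065625, so the payment is 28,100 × 0.0065625 / (1 − 1.0065625^−120) = $339.08.
Lender B: monthly rate = 7.375%/12 = 0.0061458; payment = 28,100 × 0.0061458 / (1 − (1+0.0061458)^−120) = $331.72.
Monthly savings = $339.08 − $331.72 = $7.36.
Break-even = $702.50 / $7.36 = 95.45 → 96 months.

96 months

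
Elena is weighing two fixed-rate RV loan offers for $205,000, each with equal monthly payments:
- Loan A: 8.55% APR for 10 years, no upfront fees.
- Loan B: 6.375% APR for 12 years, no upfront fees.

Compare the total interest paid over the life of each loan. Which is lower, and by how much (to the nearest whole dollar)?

Loan B by $11,831

Loan A: monthly rate = 8.55%/12 = 0.0071250; payment = 205,000 × 0.0071250 / (1 − (1+0.0071250)^−120) = $2,547.19.
Total interest on Loan A = 120 × $2,547.19 − $205,000 = $100,662.80.
Loan B: at 6.375% the monthly rate is 0.0053125, so the payment is 205,000 × 0.0053125 / (1 − 1.0053125^−144) = $2,040.50.
Total interest on Loan B = 144 × $2,040.50 − $205,000 = $88,832.00.
Loan B is lower by $11,830.80.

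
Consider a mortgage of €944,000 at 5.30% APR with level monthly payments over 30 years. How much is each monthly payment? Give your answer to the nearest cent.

€5,242.08

At 5.30% the monthly rate is 0.0044167, so the payment is 944,000 × 0.0044167 / (1 − 1.0044167^−360) = €5,242.08.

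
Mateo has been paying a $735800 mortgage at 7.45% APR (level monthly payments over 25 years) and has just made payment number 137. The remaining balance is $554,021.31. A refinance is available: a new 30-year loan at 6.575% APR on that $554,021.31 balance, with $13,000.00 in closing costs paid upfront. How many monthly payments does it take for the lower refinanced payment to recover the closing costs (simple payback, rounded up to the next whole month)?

Current payment = 735,800 × 7.45%/12 / (1 − (1+0.0062083)^−300) = $5,413.59.
Refinanced payment = 554,021.31 × 0.0054792 / (1 − (1+0.0054792)^−360) = $3,529.16.
Monthly savings = $5,413.59 − $3,529.16 = $1,884.43.
Break-even = $13,000.00 / $1,884.43 = 6.90 → 7 months.

7 months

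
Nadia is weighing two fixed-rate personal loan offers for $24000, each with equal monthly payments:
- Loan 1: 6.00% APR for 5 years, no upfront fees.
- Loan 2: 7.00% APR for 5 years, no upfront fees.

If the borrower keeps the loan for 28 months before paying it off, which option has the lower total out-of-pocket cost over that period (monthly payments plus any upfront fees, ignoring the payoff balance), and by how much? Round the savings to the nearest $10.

Loan 1: monthly rate = 6%/12 = 0.0050000; payment = 24,000 × 0.0050000 / (1 − (1+0.0050000)^−60) = $463.99.
Loan 2: at 7.00% the monthly rate is 0.0058333, so the payment is 24,000 × 0.0058333 / (1 − 1.0058333^−60) = $475.23.
Over 28 months: Loan 1 costs 28 × $463.99 = $12,991.72; Loan 2 costs 28 × $475.23 = $13,306.44.
Loan 1 is cheaper by $13,306.44 − $12,991.72 = $314.72.

Loan 1 by $310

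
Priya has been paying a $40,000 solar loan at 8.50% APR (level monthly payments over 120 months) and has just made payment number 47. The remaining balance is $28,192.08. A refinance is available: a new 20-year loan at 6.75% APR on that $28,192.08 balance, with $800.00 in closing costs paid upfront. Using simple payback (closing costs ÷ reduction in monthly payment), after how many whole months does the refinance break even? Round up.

Current payment = 40,000 × 8.5%/12 / (1 − (1+0.0070833)^−120) = $495.94.
Refinanced payment = 28,192.08 × 0.0056250 / (1 − (1+0.0056250)^−240) = $214.36.
Monthly savings = $495.94 − $214.36 = $281.58.
Break-even = $800.00 / $281.58 = 2.84 → 3 months.

3 months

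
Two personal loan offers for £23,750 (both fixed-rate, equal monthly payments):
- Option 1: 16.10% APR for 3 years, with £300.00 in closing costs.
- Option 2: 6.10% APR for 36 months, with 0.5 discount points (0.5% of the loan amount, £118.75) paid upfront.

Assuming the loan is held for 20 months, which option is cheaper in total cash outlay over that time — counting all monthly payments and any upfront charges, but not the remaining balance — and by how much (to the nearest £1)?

Option 2 by £2,432

Option 1: monthly rate = 16.1%/12 = 0.0134167; payment = 23,750 × 0.0134167 / (1 − (1+0.0134167)^−36) = £836.15.
Option 2: at 6.10% the monthly rate is 0.0050833, so the payment is 23,750 × 0.0050833 / (1 − 1.0050833^−36) = £723.60.
Over 20 months: Option 1 costs 20 × £836.15 + £300.00 = £17,023.00; Option 2 costs 20 × £723.60 + £118.75 = £14,590.75.
Option 2 is cheaper by £17,023.00 − £14,590.75 = £2,432.25.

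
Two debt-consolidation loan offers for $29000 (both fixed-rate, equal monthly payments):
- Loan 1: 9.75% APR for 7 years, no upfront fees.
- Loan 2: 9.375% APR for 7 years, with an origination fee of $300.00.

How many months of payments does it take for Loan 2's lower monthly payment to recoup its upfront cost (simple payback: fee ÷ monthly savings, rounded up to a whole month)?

Loan 1: at 9.75% the monthly rate is 0.0081250, so the payment is 29,000 × 0.0081250 / (1 − 1.0081250^−84) = $477.70.
Loan 2: at 9.375% the monthly rate is 0.0078125, so the payment is 29,000 × 0.0078125 / (1 − 1.0078125^−84) = $472.12.
Monthly savings = $477.70 − $472.12 = $5.58.
Break-even = $300.00 / $5.58 = 53.76 → 54 months.

54 months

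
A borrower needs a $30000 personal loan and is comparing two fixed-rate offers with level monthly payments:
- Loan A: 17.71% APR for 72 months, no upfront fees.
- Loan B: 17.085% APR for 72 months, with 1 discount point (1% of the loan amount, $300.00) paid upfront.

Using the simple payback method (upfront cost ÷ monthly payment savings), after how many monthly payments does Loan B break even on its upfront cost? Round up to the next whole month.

29 months

Loan A: monthly rate = 17.71%/12 = 0.0147583; payment = 30,000 × 0.0147583 / (1 − (1+0.0147583)^−72) = $679.32.
Loan B: at 17.085% the monthly rate is 0.0142375, so the payment is 30,000 × 0.0142375 / (1 − 1.0142375^−72) = $668.81.
Monthly savings = $679.32 − $668.81 = $10.51.
Break-even = $300.00 / $10.51 = 28.54 → 29 months.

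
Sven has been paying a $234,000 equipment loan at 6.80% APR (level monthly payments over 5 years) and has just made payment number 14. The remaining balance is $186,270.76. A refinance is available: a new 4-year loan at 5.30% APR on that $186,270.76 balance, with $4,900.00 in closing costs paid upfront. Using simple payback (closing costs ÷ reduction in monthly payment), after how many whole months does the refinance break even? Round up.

17 months

Current payment = 234,000 × 6.8%/12 / (1 − (1+0.0056667)^−60) = $4,611.43.
Refinanced payment = 186,270.76 × 0.0044167 / (1 − (1+0.0044167)^−48) = $4,315.04.
Monthly savings = $4,611.43 − $4,315.04 = $296.39.
Break-even = $4,900.00 / $296.39 = 16.53 → 17 months.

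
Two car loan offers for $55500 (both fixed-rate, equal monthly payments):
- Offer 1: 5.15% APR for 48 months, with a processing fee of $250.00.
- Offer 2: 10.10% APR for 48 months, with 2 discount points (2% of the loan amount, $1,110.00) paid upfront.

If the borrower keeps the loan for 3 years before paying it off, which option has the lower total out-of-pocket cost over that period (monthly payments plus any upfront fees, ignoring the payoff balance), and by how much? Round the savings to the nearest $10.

Offer 1 by $5,480

Offer 1: monthly rate = 5.15%/12 = 0.0042917; payment = 55,500 × 0.0042917 / (1 − (1+0.0042917)^−48) = $1,281.90.
Offer 2: at 10.10% the monthly rate is 0.0084167, so the payment is 55,500 × 0.0084167 / (1 − 1.0084167^−48) = $1,410.29.
Over 36 months: Offer 1 costs 36 × $1,281.90 + $250.00 = $46,398.40; Offer 2 costs 36 × $1,410.29 + $1,110.00 = $51,880.44.
Offer 1 is cheaper by $51,880.44 − $46,398.40 = $5,482.04.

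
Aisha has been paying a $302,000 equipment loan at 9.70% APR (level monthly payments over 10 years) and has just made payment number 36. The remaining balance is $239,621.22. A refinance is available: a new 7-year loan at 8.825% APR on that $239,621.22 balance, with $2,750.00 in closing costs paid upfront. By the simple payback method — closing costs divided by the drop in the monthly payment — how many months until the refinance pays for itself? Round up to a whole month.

26 months

Current payment = 302,000 × 9.7%/12 / (1 − (1+0.0080833)^−120) = $3,940.95.
Refinanced payment = 239,621.22 × 0.0073542 / (1 − (1+0.0073542)^−84) = $3,834.04.
Monthly savings = $3,940.95 − $3,834.04 = $106.91.
Break-even = $2,750.00 / $106.91 = 25.72 → 26 months.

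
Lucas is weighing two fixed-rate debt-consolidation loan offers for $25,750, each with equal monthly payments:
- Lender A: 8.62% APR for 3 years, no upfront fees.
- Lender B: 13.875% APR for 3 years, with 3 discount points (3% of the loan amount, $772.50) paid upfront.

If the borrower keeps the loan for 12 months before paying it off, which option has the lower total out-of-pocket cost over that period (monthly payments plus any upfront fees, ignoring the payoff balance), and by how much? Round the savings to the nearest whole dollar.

Lender A: monthly rate = 8.62%/12 = 0.0071833; payment = 25,750 × 0.0071833 / (1 − (1+0.0071833)^−36) = $814.30.
Lender B: at 13.875% the monthly rate is 0.0115625, so the payment is 25,750 × 0.0115625 / (1 − 1.0115625^−36) = $878.51.
Over 12 months: Lender A costs 12 × $814.30 = $9,771.60; Lender B costs 12 × $878.51 + $772.50 = $11,314.62.
Lender A is cheaper by $11,314.62 − $9,771.60 = $1,543.02.

Lender A by $1,543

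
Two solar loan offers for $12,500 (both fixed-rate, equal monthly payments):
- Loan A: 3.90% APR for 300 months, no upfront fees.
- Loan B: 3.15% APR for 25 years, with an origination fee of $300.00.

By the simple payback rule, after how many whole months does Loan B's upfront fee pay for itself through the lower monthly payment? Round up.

Loan A: at 3.90% the monthly rate is 0.0032500, so the payment is 12,500 × 0.0032500 / (1 − 1.0032500^−300) = $65.29.
Loan B: monthly rate = 3.15%/12 = 0.0026250; payment = 12,500 × 0.0026250 / (1 − (1+0.0026250)^−300) = $60.26.
Monthly savings = $65.29 − $60.26 = $5.03.
Break-even = $300.00 / $5.03 = 59.64 → 60 months.

60 months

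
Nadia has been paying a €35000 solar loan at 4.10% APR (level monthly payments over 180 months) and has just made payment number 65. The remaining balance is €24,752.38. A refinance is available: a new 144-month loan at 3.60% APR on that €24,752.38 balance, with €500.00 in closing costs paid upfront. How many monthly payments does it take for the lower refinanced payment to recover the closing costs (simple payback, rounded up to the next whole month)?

Current payment = 35,000 × 4.1%/12 / (1 − (1+0.0034167)^−180) = €260.65.
Refinanced payment = 24,752.38 × 0.0030000 / (1 − (1+0.0030000)^−144) = €211.94.
Monthly savings = €260.65 − €211.94 = €48.71.
Break-even = €500.00 / €48.71 = 10.26 → 11 months.

11 months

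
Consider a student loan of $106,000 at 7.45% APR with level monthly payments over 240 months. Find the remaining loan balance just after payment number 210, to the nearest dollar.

$23,220

With monthly rate i = 7.45%/12 = 0.0062083, the balance after k of n payments is P · [(1+i)^n − (1+i)^k] / [(1+i)^n − 1].
(1+0.0062083)^240 = 4.41670457 and (1+0.0062083)^210 = 3.66826800, so the balance is 106,000 × (4.41670457 − 3.66826800) / (4.41670457 − 1) = $23,219.53.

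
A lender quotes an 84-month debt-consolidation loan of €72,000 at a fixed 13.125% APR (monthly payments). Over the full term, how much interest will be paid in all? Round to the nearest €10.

At 13.125% the monthly rate is 0.0109375, so the payment is 72,000 × 0.0109375 / (1 − 1.0109375^−84) = €1,314.72.
Total paid = 84 × €1,314.72 = €110,436.48; interest = €110,436.48 − €72,000 = €38,436.48.

€38,440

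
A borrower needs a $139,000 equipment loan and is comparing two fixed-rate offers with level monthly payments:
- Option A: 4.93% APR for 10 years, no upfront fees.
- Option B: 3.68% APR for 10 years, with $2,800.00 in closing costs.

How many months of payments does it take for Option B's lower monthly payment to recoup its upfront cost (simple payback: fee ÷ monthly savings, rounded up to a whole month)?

34 months

Option A: at 4.93% the monthly rate is 0.0041083, so the payment is 139,000 × 0.0041083 / (1 − 1.0041083^−120) = $1,469.56.
Option B: monthly rate = 3.68%/12 = 0.0030667; payment = 139,000 × 0.0030667 / (1 − (1+0.0030667)^−120) = $1,386.26.
Monthly savings = $1,469.56 − $1,386.26 = $83.30.
Break-even = $2,800.00 / $83.30 = 33.61 → 34 months.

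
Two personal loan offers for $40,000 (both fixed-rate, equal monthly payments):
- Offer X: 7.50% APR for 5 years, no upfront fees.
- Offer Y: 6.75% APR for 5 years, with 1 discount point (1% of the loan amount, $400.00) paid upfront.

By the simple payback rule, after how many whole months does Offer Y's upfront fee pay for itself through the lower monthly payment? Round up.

Offer X: at 7.50% the monthly rate is 0.0062500, so the payment is 40,000 × 0.0062500 / (1 − 1.0062500^−60) = $801.52.
Offer Y: monthly rate = 6.75%/12 = 0.0056250; payment = 40,000 × 0.0056250 / (1 − (1+0.0056250)^−60) = $787.34.
Monthly savings = $801.52 − $787.34 = $14.18.
Break-even = $400.00 / $14.18 = 28.21 → 29 months.

29 months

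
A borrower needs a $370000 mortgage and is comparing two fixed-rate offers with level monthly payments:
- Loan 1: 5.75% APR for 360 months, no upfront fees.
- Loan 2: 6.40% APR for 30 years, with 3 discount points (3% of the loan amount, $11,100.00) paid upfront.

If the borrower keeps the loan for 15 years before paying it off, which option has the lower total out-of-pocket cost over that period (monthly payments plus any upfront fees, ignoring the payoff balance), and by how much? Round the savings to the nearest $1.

Loan 1 by $39,027

Loan 1: at 5.75% the monthly rate is 0.0047917, so the payment is 370,000 × 0.0047917 / (1 − 1.0047917^−360) = $2,159.22.
Loan 2: at 6.40% the monthly rate is 0.0053333, so the payment is 370,000 × 0.0053333 / (1 − 1.0053333^−360) = $2,314.37.
Over 180 months: Loan 1 costs 180 × $2,159.22 = $388,659.60; Loan 2 costs 180 × $2,314.37 + $11,100.00 = $427,686.60.
Loan 1 is cheaper by $427,686.60 − $388,659.60 = $39,027.00.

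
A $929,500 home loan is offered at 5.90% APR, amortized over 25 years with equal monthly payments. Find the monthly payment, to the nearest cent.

$5,932.09

At 5.90% the monthly rate is 0.0049167, so the payment is 929,500 × 0.0049167 / (1 − 1.0049167^−300) = $5,932.09.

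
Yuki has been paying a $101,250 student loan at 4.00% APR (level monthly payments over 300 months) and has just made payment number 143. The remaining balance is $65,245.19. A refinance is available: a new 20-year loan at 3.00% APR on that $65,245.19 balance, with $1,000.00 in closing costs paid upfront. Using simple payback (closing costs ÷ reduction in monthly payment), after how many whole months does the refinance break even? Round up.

Current payment = 101,250 × 4%/12 / (1 − (1+0.0033333)^−300) = $534.43.
Refinanced payment = 65,245.19 × 0.0025000 / (1 − (1+0.0025000)^−240) = $361.85.
Monthly savings = $534.43 − $361.85 = $172.58.
Break-even = $1,000.00 / $172.58 = 5.79 → 6 months.

6 months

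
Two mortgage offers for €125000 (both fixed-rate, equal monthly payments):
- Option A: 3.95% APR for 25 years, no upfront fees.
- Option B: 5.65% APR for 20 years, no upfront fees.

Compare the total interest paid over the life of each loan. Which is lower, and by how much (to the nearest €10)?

Option A by €12,010

Option A: monthly rate = 3.95%/12 = 0.0032917; payment = 125,000 × 0.0032917 / (1 − (1+0.0032917)^−300) = €656.35.
Total interest on Option A = 300 × €656.35 − €125,000 = €71,905.00.
Option B: monthly rate = 5.65%/12 = 0.0047083; payment = 125,000 × 0.0047083 / (1 − (1+0.0047083)^−240) = €870.48.
Total interest on Option B = 240 × €870.48 − €125,000 = €83,915.20.
Option A is lower by €12,010.20.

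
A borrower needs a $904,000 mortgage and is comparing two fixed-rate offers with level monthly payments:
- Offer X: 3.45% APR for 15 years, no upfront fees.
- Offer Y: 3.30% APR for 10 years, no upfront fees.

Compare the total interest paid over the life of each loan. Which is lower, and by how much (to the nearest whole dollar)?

Offer Y by $96,685

Offer X: at 3.45% the monthly rate is 0.0028750, so the payment is 904,000 × 0.0028750 / (1 − 1.0028750^−180) = $6,440.36.
Total interest on Offer X = 180 × $6,440.36 − $904,000 = $255,264.80.
Offer Y: at 3.30% the monthly rate is 0.0027500, so the payment is 904,000 × 0.0027500 / (1 − 1.0027500^−120) = $8,854.83.
Total interest on Offer Y = 120 × $8,854.83 − $904,000 = $158,579.60.
Offer Y is lower by $96,685.20.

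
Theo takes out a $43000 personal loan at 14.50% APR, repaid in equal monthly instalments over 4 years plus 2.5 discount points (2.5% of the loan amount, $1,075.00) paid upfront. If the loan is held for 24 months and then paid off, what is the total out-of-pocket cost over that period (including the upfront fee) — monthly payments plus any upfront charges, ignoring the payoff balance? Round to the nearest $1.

$29,535

At 14.50% the monthly rate is 0.0120833, so the payment is 43,000 × 0.0120833 / (1 − 1.0120833^−48) = $1,185.85.
Total outlay = 24 × $1,185.85 + $1,075.00 = $29,535.40.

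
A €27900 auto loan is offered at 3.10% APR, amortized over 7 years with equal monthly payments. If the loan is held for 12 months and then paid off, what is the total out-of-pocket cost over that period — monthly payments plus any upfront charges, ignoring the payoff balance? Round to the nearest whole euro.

€4,439

At 3.10% the monthly rate is 0.0025833, so the payment is 27,900 × 0.0025833 / (1 − 1.0025833^−84) = €369.91.
Total outlay = 12 × €369.91 = €4,438.92.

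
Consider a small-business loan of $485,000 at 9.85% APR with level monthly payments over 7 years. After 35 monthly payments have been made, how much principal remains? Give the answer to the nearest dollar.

$322,247

With monthly rate i = 9.85%/12 = 0.0082083, the balance after k of n payments is P · [(1+i)^n − (1+i)^k] / [(1+i)^n − 1].
(1+0.0082083)^84 = 1.98711844 and (1+0.0082083)^35 = 1.33125085, so the balance is 485,000 × (1.98711844 − 1.33125085) / (1.98711844 − 1) = $322,246.82.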